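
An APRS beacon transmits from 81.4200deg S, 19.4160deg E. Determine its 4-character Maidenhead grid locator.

JA98

Add 180° to longitude and 90° to latitude: 199.42, 8.58.
Field: 199.42/20 → 9 → J, 8.58/10 → 0 → A; chars JA.
Square: 19.42/2 → 9, 8.58/1 → 8; chars 98.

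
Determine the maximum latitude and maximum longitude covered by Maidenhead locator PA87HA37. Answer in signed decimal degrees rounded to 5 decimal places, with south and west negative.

-82.96667, 136.61667

Field P=15, A=0: +15·20° lon, +0·10° lat → SW at lon 120°, lat -90°.
Square 8, 7: +8·2° lon, +7·1° lat → SW at lon 136°, lat -83°.
Subsquare h=7, a=0: +7·0.0833333° lon, +0·0.0416667° lat → SW at lon 136.583°, lat -83°.
Extended square 3, 7: +3·0.00833333° lon, +7·0.00416667° lat → SW at lon 136.608°, lat -82.9708°.
Cell spans 0.00833333° lon × 0.00416667° lat. NE corner is SW corner plus one full cell.
latitude -82.96667, longitude 136.61667.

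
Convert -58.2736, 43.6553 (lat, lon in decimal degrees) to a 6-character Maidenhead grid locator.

LD11tr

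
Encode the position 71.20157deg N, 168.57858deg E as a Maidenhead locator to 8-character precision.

RQ41ge98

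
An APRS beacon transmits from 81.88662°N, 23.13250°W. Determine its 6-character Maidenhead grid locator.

Shift to the Maidenhead origin (180°W, 90°S): lon 156.8675, lat 171.8866.
Field: lon ⌊156.8675/20⌋ = 7 → H; lat ⌊171.8866/10⌋ = 17 → R.
Square: lon ⌊16.8675/2⌋ = 8; lat ⌊1.8866/1⌋ = 1.
Subsquare: lon ⌊0.8675/0.0833333⌋ = 10 → k; lat ⌊0.8866/0.0416667⌋ = 21 → v.

HR81kv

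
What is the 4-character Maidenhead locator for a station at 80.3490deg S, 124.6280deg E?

Add 180° to longitude and 90° to latitude: 304.63, 9.65.
Field: lon ⌊304.63/20⌋ = 15 → P; lat ⌊9.65/10⌋ = 0 → A.
Square: lon ⌊4.63/2⌋ = 2; lat ⌊9.65/1⌋ = 9.

PA29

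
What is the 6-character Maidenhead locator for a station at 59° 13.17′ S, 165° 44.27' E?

Offset from 180°W / 90°S: lon 345.7378°, lat 30.7805°.
Field (20°×10°, letters A–R): lon ⌊345.7378/20⌋ = 17 → R; lat ⌊30.7805/10⌋ = 3 → D.
Square (2°×1°, digits 0–9): lon ⌊5.7378/2⌋ = 2; lat ⌊0.7805/1⌋ = 0.
Subsquare (5′×2.5′, letters a–x): lon ⌊1.7378/0.0833333⌋ = 20 → u; lat ⌊0.7805/0.0416667⌋ = 18 → s.

RD20us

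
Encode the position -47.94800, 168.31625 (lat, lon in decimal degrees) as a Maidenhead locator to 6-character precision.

RE42db

Offset from 180°W / 90°S: lon 348.3162°, lat 42.0520°.
Field (20°×10°, letters A–R): 348.3162/20 → 17 → R, 42.0520/10 → 4 → E; chars RE.
Square (2°×1°, digits 0–9): 8.3162/2 → 4, 2.0520/1 → 2; chars 42.
Subsquare (5′×2.5′, letters a–x): 0.3162/0.0833333 → 3 → d, 0.0520/0.0416667 → 1 → b; chars db.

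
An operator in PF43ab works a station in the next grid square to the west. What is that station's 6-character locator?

PF33xb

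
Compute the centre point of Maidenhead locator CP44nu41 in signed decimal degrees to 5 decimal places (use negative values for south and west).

64.83958, -130.87917

Field C=2, P=15: +2·20° lon, +15·10° lat → SW at lon -140°, lat 60°.
Square 4, 4: +4·2° lon, +4·1° lat → SW at lon -132°, lat 64°.
Subsquare n=13, u=20: +13·0.0833333° lon, +20·0.0416667° lat → SW at lon -130.917°, lat 64.8333°.
Extended square 4, 1: +4·0.00833333° lon, +1·0.00416667° lat → SW at lon -130.883°, lat 64.8375°.
Cell spans 0.00833333° lon × 0.00416667° lat. Centre is SW corner plus half of each.
latitude 64.83958, longitude -130.87917.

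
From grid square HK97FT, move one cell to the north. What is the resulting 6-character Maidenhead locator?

Latitude subsquare t = 19; +1 → 20 = u.
The longitude characters are unchanged.

HK97fu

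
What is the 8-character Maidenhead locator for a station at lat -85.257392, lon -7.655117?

IA64er18

Shift to the Maidenhead origin (180°W, 90°S): lon 172.34488, lat 4.74261.
Field (20°×10°, letters A–R): lon ⌊172.34488/20⌋ = 8 → I; lat ⌊4.74261/10⌋ = 0 → A.
Square (2°×1°, digits 0–9): lon ⌊12.34488/2⌋ = 6; lat ⌊4.74261/1⌋ = 4.
Subsquare (5′×2.5′, letters a–x): lon ⌊0.34488/0.0833333⌋ = 4 → e; lat ⌊0.74261/0.0416667⌋ = 17 → r.
Extended square (30″×15″, digits 0–9): lon ⌊0.01155/0.00833333⌋ = 1; lat ⌊0.03427/0.00416667⌋ = 8.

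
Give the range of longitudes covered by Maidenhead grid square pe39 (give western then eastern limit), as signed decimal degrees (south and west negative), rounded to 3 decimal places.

126.000, 128.000

Field P=15, E=4: +15·20° lon, +4·10° lat → SW at lon 120°, lat -50°.
Square 3, 9: +3·2° lon, +9·1° lat → SW at lon 126°, lat -41°.
Cell spans 2° lon × 1° lat.
west 126.000, east 128.000.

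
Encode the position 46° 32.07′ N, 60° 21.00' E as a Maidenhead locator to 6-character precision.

MN06em

Shift to the Maidenhead origin (180°W, 90°S): lon 240.3500, lat 136.5345.
Field: lon ⌊240.3500/20⌋ = 12 → M; lat ⌊136.5345/10⌋ = 13 → N.
Square: lon ⌊0.3500/2⌋ = 0; lat ⌊6.5345/1⌋ = 6.
Subsquare: lon ⌊0.3500/0.0833333⌋ = 4 → e; lat ⌊0.5345/0.0416667⌋ = 12 → m.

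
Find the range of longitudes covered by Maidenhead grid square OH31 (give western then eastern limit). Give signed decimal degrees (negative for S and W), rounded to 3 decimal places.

106.000, 108.000

Field O=14, H=7: +14·20° lon, +7·10° lat → SW at lon 100°, lat -20°.
Square 3, 1: +3·2° lon, +1·1° lat → SW at lon 106°, lat -19°.
Cell spans 2° lon × 1° lat.
west 106.000, east 108.000.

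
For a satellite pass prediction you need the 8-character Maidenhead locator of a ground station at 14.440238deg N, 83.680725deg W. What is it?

EK84dk85

Add 180° to longitude and 90° to latitude: 96.31928, 104.44024.
Field: lon ⌊96.31928/20⌋ = 4 → E; lat ⌊104.44024/10⌋ = 10 → K.
Square: lon ⌊16.31928/2⌋ = 8; lat ⌊4.44024/1⌋ = 4.
Subsquare: lon ⌊0.31928/0.0833333⌋ = 3 → d; lat ⌊0.44024/0.0416667⌋ = 10 → k.
Extended square: lon ⌊0.06928/0.00833333⌋ = 8; lat ⌊0.02357/0.00416667⌋ = 5.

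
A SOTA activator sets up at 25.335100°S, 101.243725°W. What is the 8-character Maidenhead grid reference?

Offset from 180°W / 90°S: lon 78.75628°, lat 64.66490°.
Field (20°×10°, letters A–R): lon ⌊78.75628/20⌋ = 3 → D; lat ⌊64.66490/10⌋ = 6 → G.
Square (2°×1°, digits 0–9): lon ⌊18.75628/2⌋ = 9; lat ⌊4.66490/1⌋ = 4.
Subsquare (5′×2.5′, letters a–x): lon ⌊0.75628/0.0833333⌋ = 9 → j; lat ⌊0.66490/0.0416667⌋ = 15 → p.
Extended square (30″×15″, digits 0–9): lon ⌊0.00628/0.00833333⌋ = 0; lat ⌊0.03990/0.00416667⌋ = 9.

DG94jp09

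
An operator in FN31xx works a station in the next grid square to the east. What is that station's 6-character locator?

FN41ax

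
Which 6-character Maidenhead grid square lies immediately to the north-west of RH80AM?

Longitude subsquare a = 0; −1 → -1, wraps to 23 = x, carry into square.
Longitude square 8; −1 → 7.
Latitude subsquare m = 12; +1 → 13 = n.

RH70xn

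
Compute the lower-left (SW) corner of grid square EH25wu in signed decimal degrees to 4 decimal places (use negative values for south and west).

Field E=4, H=7: +4·20° lon, +7·10° lat → SW at lon -100°, lat -20°.
Square 2, 5: +2·2° lon, +5·1° lat → SW at lon -96°, lat -15°.
Subsquare w=22, u=20: +22·0.0833333° lon, +20·0.0416667° lat → SW at lon -94.1667°, lat -14.1667°.
latitude -14.1667, longitude -94.1667.

-14.1667, -94.1667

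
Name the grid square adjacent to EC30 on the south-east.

EB49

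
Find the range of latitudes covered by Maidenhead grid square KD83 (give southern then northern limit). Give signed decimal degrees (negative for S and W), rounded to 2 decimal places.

Field K=10, D=3: +10·20° lon, +3·10° lat → SW at lon 20°, lat -60°.
Square 8, 3: +8·2° lon, +3·1° lat → SW at lon 36°, lat -57°.
Cell spans 2° lon × 1° lat.
south -57.00, north -56.00.

-57.00, -56.00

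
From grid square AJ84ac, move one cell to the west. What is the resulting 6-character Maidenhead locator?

AJ74xc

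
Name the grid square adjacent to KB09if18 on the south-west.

KB09if07

Longitude extended square 1; −1 → 0.
Latitude extended square 8; −1 → 7.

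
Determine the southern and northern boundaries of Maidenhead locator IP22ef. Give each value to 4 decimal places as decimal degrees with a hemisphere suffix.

62.2083° N, 62.2500° N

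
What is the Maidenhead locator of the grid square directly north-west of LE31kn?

Longitude subsquare k = 10; −1 → 9 = j.
Latitude subsquare n = 13; +1 → 14 = o.

LE31jo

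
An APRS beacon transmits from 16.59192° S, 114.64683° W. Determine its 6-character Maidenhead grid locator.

Shift to the Maidenhead origin (180°W, 90°S): lon 65.3532, lat 73.4081.
Field: 65.3532/20 → 3 → D, 73.4081/10 → 7 → H; chars DH.
Square: 5.3532/2 → 2, 3.4081/1 → 3; chars 23.
Subsquare: 1.3532/0.0833333 → 16 → q, 0.4081/0.0416667 → 9 → j; chars qj.

DH23qj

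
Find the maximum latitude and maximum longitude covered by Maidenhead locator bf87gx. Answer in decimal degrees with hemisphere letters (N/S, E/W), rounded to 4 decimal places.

Field B=1, F=5: +1·20° lon, +5·10° lat → SW at lon -160°, lat -40°.
Square 8, 7: +8·2° lon, +7·1° lat → SW at lon -144°, lat -33°.
Subsquare g=6, x=23: +6·0.0833333° lon, +23·0.0416667° lat → SW at lon -143.5°, lat -32.0417°.
Cell spans 0.0833333° lon × 0.0416667° lat. NE corner is SW corner plus one full cell.
latitude 32.0000° S, longitude 143.4167° W.

32.0000° S, 143.4167° W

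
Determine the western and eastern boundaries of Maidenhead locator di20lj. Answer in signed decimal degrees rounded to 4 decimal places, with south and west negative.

Field D=3, I=8: +3·20° lon, +8·10° lat → SW at lon -120°, lat -10°.
Square 2, 0: +2·2° lon, +0·1° lat → SW at lon -116°, lat -10°.
Subsquare l=11, j=9: +11·0.0833333° lon, +9·0.0416667° lat → SW at lon -115.083°, lat -9.625°.
Cell spans 0.0833333° lon × 0.0416667° lat.
west -115.0833, east -115.0000.

-115.0833, -115.0000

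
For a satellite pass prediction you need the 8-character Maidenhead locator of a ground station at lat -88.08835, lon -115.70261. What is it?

DA21dv58

Add 180° to longitude and 90° to latitude: 64.29739, 1.91165.
Field (20°×10°, letters A–R): lon ⌊64.29739/20⌋ = 3 → D; lat ⌊1.91165/10⌋ = 0 → A.
Square (2°×1°, digits 0–9): lon ⌊4.29739/2⌋ = 2; lat ⌊1.91165/1⌋ = 1.
Subsquare (5′×2.5′, letters a–x): lon ⌊0.29739/0.0833333⌋ = 3 → d; lat ⌊0.91165/0.0416667⌋ = 21 → v.
Extended square (30″×15″, digits 0–9): lon ⌊0.04739/0.00833333⌋ = 5; lat ⌊0.03665/0.00416667⌋ = 8.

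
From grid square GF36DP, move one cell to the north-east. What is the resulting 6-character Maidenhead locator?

GF36eq

Longitude subsquare d = 3; +1 → 4 = e.
Latitude subsquare p = 15; +1 → 16 = q.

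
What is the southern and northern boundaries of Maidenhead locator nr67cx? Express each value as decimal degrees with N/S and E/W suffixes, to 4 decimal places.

Field N=13, R=17: +13·20° lon, +17·10° lat → SW at lon 80°, lat 80°.
Square 6, 7: +6·2° lon, +7·1° lat → SW at lon 92°, lat 87°.
Subsquare c=2, x=23: +2·0.0833333° lon, +23·0.0416667° lat → SW at lon 92.1667°, lat 87.9583°.
Cell spans 0.0833333° lon × 0.0416667° lat.
south 87.9583° N, north 88.0000° N.

87.9583° N, 88.0000° N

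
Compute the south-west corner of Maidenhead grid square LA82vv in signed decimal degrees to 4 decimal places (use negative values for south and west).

Field L=11, A=0: +11·20° lon, +0·10° lat → SW at lon 40°, lat -90°.
Square 8, 2: +8·2° lon, +2·1° lat → SW at lon 56°, lat -88°.
Subsquare v=21, v=21: +21·0.0833333° lon, +21·0.0416667° lat → SW at lon 57.75°, lat -87.125°.
latitude -87.1250, longitude 57.7500.

-87.1250, 57.7500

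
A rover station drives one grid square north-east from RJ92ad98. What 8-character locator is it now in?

Longitude extended square 9; +1 → 10, wraps to 0, carry into subsquare.
Longitude subsquare a = 0; +1 → 1 = b.
Latitude extended square 8; +1 → 9.

RJ92bd09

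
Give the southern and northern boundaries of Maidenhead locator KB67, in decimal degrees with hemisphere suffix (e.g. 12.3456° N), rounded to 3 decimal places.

73.000° S, 72.000° S

Field K=10, B=1: +10·20° lon, +1·10° lat → SW at lon 20°, lat -80°.
Square 6, 7: +6·2° lon, +7·1° lat → SW at lon 32°, lat -73°.
Cell spans 2° lon × 1° lat.
south 73.000° S, north 72.000° S.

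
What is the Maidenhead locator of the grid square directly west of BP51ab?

BP41xb

Longitude subsquare a = 0; −1 → -1, wraps to 23 = x, carry into square.
Longitude square 5; −1 → 4.
The latitude characters are unchanged.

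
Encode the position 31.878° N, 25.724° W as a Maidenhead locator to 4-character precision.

HM71

Shift to the Maidenhead origin (180°W, 90°S): lon 154.28, lat 121.88.
Field: lon ⌊154.28/20⌋ = 7 → H; lat ⌊121.88/10⌋ = 12 → M.
Square: lon ⌊14.28/2⌋ = 7; lat ⌊1.88/1⌋ = 1.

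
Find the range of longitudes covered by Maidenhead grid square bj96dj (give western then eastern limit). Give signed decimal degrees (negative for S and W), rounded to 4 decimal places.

-141.7500, -141.6667

Field B=1, J=9: +1·20° lon, +9·10° lat → SW at lon -160°, lat 0°.
Square 9, 6: +9·2° lon, +6·1° lat → SW at lon -142°, lat 6°.
Subsquare d=3, j=9: +3·0.0833333° lon, +9·0.0416667° lat → SW at lon -141.75°, lat 6.375°.
Cell spans 0.0833333° lon × 0.0416667° lat.
west -141.7500, east -141.6667.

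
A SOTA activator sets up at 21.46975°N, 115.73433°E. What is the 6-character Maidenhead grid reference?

Add 180° to longitude and 90° to latitude: 295.7343, 111.4698.
Field: 295.7343/20 → 14 → O, 111.4698/10 → 11 → L; chars OL.
Square: 15.7343/2 → 7, 1.4698/1 → 1; chars 71.
Subsquare: 1.7343/0.0833333 → 20 → u, 0.4698/0.0416667 → 11 → l; chars ul.

OL71ul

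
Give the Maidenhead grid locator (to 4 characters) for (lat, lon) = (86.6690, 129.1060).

PR46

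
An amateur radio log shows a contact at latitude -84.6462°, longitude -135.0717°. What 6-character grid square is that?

CA25li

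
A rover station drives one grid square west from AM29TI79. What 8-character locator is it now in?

AM29ti69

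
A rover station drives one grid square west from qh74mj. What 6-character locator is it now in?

QH74lj

Longitude subsquare m = 12; −1 → 11 = l.
The latitude characters are unchanged.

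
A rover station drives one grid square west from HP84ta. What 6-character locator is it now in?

HP84sa

Longitude subsquare t = 19; −1 → 18 = s.
The latitude characters are unchanged.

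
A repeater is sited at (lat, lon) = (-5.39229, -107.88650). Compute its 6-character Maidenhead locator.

Offset from 180°W / 90°S: lon 72.1135°, lat 84.6077°.
Field (20°×10°, letters A–R): 72.1135/20 → 3 → D, 84.6077/10 → 8 → I; chars DI.
Square (2°×1°, digits 0–9): 12.1135/2 → 6, 4.6077/1 → 4; chars 64.
Subsquare (5′×2.5′, letters a–x): 0.1135/0.0833333 → 1 → b, 0.6077/0.0416667 → 14 → o; chars bo.

DI64bo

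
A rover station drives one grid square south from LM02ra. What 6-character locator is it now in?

LM01rx

Latitude subsquare a = 0; −1 → -1, wraps to 23 = x, carry into square.
Latitude square 2; −1 → 1.
The longitude characters are unchanged.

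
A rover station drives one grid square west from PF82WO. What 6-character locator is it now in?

PF82vo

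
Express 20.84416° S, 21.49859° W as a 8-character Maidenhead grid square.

HG99gd07

Add 180° to longitude and 90° to latitude: 158.50141, 69.15584.
Field: 158.50141/20 → 7 → H, 69.15584/10 → 6 → G; chars HG.
Square: 18.50141/2 → 9, 9.15584/1 → 9; chars 99.
Subsquare: 0.50141/0.0833333 → 6 → g, 0.15584/0.0416667 → 3 → d; chars gd.
Extended square: 0.00141/0.00833333 → 0, 0.03084/0.00416667 → 7; chars 07.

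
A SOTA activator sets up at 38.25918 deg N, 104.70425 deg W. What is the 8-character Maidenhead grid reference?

DM78pg52

Shift to the Maidenhead origin (180°W, 90°S): lon 75.29575, lat 128.25918.
Field: lon ⌊75.29575/20⌋ = 3 → D; lat ⌊128.25918/10⌋ = 12 → M.
Square: lon ⌊15.29575/2⌋ = 7; lat ⌊8.25918/1⌋ = 8.
Subsquare: lon ⌊1.29575/0.0833333⌋ = 15 → p; lat ⌊0.25918/0.0416667⌋ = 6 → g.
Extended square: lon ⌊0.04575/0.00833333⌋ = 5; lat ⌊0.00918/0.00416667⌋ = 2.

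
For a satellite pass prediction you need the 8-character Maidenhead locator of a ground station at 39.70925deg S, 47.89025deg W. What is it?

GF60bg39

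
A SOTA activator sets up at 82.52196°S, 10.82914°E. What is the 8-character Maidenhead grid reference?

Shift to the Maidenhead origin (180°W, 90°S): lon 190.82914, lat 7.47804.
Field (20°×10°, letters A–R): lon ⌊190.82914/20⌋ = 9 → J; lat ⌊7.47804/10⌋ = 0 → A.
Square (2°×1°, digits 0–9): lon ⌊10.82914/2⌋ = 5; lat ⌊7.47804/1⌋ = 7.
Subsquare (5′×2.5′, letters a–x): lon ⌊0.82914/0.0833333⌋ = 9 → j; lat ⌊0.47804/0.0416667⌋ = 11 → l.
Extended square (30″×15″, digits 0–9): lon ⌊0.07914/0.00833333⌋ = 9; lat ⌊0.01971/0.00416667⌋ = 4.

JA57jl94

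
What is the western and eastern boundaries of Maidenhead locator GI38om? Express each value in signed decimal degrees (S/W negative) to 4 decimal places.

-52.8333, -52.7500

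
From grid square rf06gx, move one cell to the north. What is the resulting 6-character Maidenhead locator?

RF07ga

Latitude subsquare x = 23; +1 → 24, wraps to 0 = a, carry into square.
Latitude square 6; +1 → 7.
The longitude characters are unchanged.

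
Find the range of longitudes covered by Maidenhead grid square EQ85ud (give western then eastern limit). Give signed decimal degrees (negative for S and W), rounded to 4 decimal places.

-82.3333, -82.2500

Field E=4, Q=16: +4·20° lon, +16·10° lat → SW at lon -100°, lat 70°.
Square 8, 5: +8·2° lon, +5·1° lat → SW at lon -84°, lat 75°.
Subsquare u=20, d=3: +20·0.0833333° lon, +3·0.0416667° lat → SW at lon -82.3333°, lat 75.125°.
Cell spans 0.0833333° lon × 0.0416667° lat.
west -82.3333, east -82.2500.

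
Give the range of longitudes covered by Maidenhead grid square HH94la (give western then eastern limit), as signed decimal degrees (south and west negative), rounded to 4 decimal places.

Field H=7, H=7: +7·20° lon, +7·10° lat → SW at lon -40°, lat -20°.
Square 9, 4: +9·2° lon, +4·1° lat → SW at lon -22°, lat -16°.
Subsquare l=11, a=0: +11·0.0833333° lon, +0·0.0416667° lat → SW at lon -21.0833°, lat -16°.
Cell spans 0.0833333° lon × 0.0416667° lat.
west -21.0833, east -21.0000.

-21.0833, -21.0000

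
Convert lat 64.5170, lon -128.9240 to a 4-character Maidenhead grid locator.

CP54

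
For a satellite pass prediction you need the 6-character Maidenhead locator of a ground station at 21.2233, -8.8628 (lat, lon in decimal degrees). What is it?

IL51nf

Add 180° to longitude and 90° to latitude: 171.1372, 111.2233.
Field: lon ⌊171.1372/20⌋ = 8 → I; lat ⌊111.2233/10⌋ = 11 → L.
Square: lon ⌊11.1372/2⌋ = 5; lat ⌊1.2233/1⌋ = 1.
Subsquare: lon ⌊1.1372/0.0833333⌋ = 13 → n; lat ⌊0.2233/0.0416667⌋ = 5 → f.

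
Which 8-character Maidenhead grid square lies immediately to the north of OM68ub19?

OM68uc10

Latitude extended square 9; +1 → 10, wraps to 0, carry into subsquare.
Latitude subsquare b = 1; +1 → 2 = c.
The longitude characters are unchanged.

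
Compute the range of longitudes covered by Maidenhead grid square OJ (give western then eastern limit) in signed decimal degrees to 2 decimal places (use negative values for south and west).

100.00, 120.00

Field O=14, J=9: +14·20° lon, +9·10° lat → SW at lon 100°, lat 0°.
Cell spans 20° lon × 10° lat.
west 100.00, east 120.00.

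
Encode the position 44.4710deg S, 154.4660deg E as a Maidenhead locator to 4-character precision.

Shift to the Maidenhead origin (180°W, 90°S): lon 334.47, lat 45.53.
Field: lon ⌊334.47/20⌋ = 16 → Q; lat ⌊45.53/10⌋ = 4 → E.
Square: lon ⌊14.47/2⌋ = 7; lat ⌊5.53/1⌋ = 5.

QE75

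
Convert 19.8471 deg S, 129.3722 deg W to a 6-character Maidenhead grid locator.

Offset from 180°W / 90°S: lon 50.6278°, lat 70.1529°.
Field: lon ⌊50.6278/20⌋ = 2 → C; lat ⌊70.1529/10⌋ = 7 → H.
Square: lon ⌊10.6278/2⌋ = 5; lat ⌊0.1529/1⌋ = 0.
Subsquare: lon ⌊0.6278/0.0833333⌋ = 7 → h; lat ⌊0.1529/0.0416667⌋ = 3 → d.

CH50hd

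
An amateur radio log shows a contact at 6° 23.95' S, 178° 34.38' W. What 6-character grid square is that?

AI03ro

Add 180° to longitude and 90° to latitude: 1.4270, 83.6008.
Field: 1.4270/20 → 0 → A, 83.6008/10 → 8 → I; chars AI.
Square: 1.4270/2 → 0, 3.6008/1 → 3; chars 03.
Subsquare: 1.4270/0.0833333 → 17 → r, 0.6008/0.0416667 → 14 → o; chars ro.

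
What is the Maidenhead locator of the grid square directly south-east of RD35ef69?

RD35ef78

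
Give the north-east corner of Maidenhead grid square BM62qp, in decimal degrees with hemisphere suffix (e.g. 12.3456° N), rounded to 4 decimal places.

32.6667° N, 146.5833° W

Field B=1, M=12: +1·20° lon, +12·10° lat → SW at lon -160°, lat 30°.
Square 6, 2: +6·2° lon, +2·1° lat → SW at lon -148°, lat 32°.
Subsquare q=16, p=15: +16·0.0833333° lon, +15·0.0416667° lat → SW at lon -146.667°, lat 32.625°.
Cell spans 0.0833333° lon × 0.0416667° lat. NE corner is SW corner plus one full cell.
latitude 32.6667° N, longitude 146.5833° W.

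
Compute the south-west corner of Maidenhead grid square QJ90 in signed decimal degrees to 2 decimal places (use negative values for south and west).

Field Q=16, J=9: +16·20° lon, +9·10° lat → SW at lon 140°, lat 0°.
Square 9, 0: +9·2° lon, +0·1° lat → SW at lon 158°, lat 0°.
latitude 0.00, longitude 158.00.

0.00, 158.00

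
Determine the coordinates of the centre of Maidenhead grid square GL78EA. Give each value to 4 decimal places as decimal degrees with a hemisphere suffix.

Field G=6, L=11: +6·20° lon, +11·10° lat → SW at lon -60°, lat 20°.
Square 7, 8: +7·2° lon, +8·1° lat → SW at lon -46°, lat 28°.
Subsquare e=4, a=0: +4·0.0833333° lon, +0·0.0416667° lat → SW at lon -45.6667°, lat 28°.
Cell spans 0.0833333° lon × 0.0416667° lat. Centre is SW corner plus half of each.
latitude 28.0208° N, longitude 45.6250° W.

28.0208° N, 45.6250° W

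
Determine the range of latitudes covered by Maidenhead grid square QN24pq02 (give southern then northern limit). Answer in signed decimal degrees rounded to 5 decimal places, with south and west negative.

44.67500, 44.67917

Field Q=16, N=13: +16·20° lon, +13·10° lat → SW at lon 140°, lat 40°.
Square 2, 4: +2·2° lon, +4·1° lat → SW at lon 144°, lat 44°.
Subsquare p=15, q=16: +15·0.0833333° lon, +16·0.0416667° lat → SW at lon 145.25°, lat 44.6667°.
Extended square 0, 2: +0·0.00833333° lon, +2·0.00416667° lat → SW at lon 145.25°, lat 44.675°.
Cell spans 0.00833333° lon × 0.00416667° lat.
south 44.67500, north 44.67917.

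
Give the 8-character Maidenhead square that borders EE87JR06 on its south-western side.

EE87ir95

Longitude extended square 0; −1 → -1, wraps to 9, carry into subsquare.
Longitude subsquare j = 9; −1 → 8 = i.
Latitude extended square 6; −1 → 5.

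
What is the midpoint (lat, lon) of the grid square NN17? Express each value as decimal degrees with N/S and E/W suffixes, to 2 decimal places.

Field N=13, N=13: +13·20° lon, +13·10° lat → SW at lon 80°, lat 40°.
Square 1, 7: +1·2° lon, +7·1° lat → SW at lon 82°, lat 47°.
Cell spans 2° lon × 1° lat. Centre is SW corner plus half of each.
latitude 47.50° N, longitude 83.00° E.

47.50° N, 83.00° E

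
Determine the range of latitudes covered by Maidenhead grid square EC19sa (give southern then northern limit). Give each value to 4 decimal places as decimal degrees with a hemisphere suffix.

61.0000° S, 60.9583° S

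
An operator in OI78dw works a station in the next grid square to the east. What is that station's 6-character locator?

OI78ew

Longitude subsquare d = 3; +1 → 4 = e.
The latitude characters are unchanged.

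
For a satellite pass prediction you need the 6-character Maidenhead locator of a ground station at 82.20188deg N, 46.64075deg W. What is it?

Shift to the Maidenhead origin (180°W, 90°S): lon 133.3593, lat 172.2019.
Field: lon ⌊133.3593/20⌋ = 6 → G; lat ⌊172.2019/10⌋ = 17 → R.
Square: lon ⌊13.3593/2⌋ = 6; lat ⌊2.2019/1⌋ = 2.
Subsquare: lon ⌊1.3593/0.0833333⌋ = 16 → q; lat ⌊0.2019/0.0416667⌋ = 4 → e.

GR62qe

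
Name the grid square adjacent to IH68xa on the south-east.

IH77ax

Longitude subsquare x = 23; +1 → 24, wraps to 0 = a, carry into square.
Longitude square 6; +1 → 7.
Latitude subsquare a = 0; −1 → -1, wraps to 23 = x, carry into square.
Latitude square 8; −1 → 7.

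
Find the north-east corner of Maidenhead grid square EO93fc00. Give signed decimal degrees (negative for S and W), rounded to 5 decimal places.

53.08750, -81.57500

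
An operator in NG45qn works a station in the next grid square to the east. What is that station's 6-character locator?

Longitude subsquare q = 16; +1 → 17 = r.
The latitude characters are unchanged.

NG45rn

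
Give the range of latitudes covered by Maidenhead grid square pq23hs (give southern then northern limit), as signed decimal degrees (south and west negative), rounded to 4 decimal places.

73.7500, 73.7917

Field P=15, Q=16: +15·20° lon, +16·10° lat → SW at lon 120°, lat 70°.
Square 2, 3: +2·2° lon, +3·1° lat → SW at lon 124°, lat 73°.
Subsquare h=7, s=18: +7·0.0833333° lon, +18·0.0416667° lat → SW at lon 124.583°, lat 73.75°.
Cell spans 0.0833333° lon × 0.0416667° lat.
south 73.7500, north 73.7917.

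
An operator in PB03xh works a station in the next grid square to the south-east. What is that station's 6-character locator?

Longitude subsquare x = 23; +1 → 24, wraps to 0 = a, carry into square.
Longitude square 0; +1 → 1.
Latitude subsquare h = 7; −1 → 6 = g.

PB13ag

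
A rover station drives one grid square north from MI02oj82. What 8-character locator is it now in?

MI02oj83

Latitude extended square 2; +1 → 3.
The longitude characters are unchanged.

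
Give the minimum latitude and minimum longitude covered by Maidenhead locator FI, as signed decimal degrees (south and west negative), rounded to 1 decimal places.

-10.0, -80.0

Field F=5, I=8: +5·20° lon, +8·10° lat → SW at lon -80°, lat -10°.
latitude -10.0, longitude -80.0.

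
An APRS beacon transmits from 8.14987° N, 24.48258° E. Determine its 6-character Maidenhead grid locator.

Shift to the Maidenhead origin (180°W, 90°S): lon 204.4826, lat 98.1499.
Field: lon ⌊204.4826/20⌋ = 10 → K; lat ⌊98.1499/10⌋ = 9 → J.
Square: lon ⌊4.4826/2⌋ = 2; lat ⌊8.1499/1⌋ = 8.
Subsquare: lon ⌊0.4826/0.0833333⌋ = 5 → f; lat ⌊0.1499/0.0416667⌋ = 3 → d.

KJ28fd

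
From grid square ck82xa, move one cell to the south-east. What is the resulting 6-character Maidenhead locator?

Longitude subsquare x = 23; +1 → 24, wraps to 0 = a, carry into square.
Longitude square 8; +1 → 9.
Latitude subsquare a = 0; −1 → -1, wraps to 23 = x, carry into square.
Latitude square 2; −1 → 1.

CK91ax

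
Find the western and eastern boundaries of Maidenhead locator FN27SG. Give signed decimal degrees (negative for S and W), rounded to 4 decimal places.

-74.5000, -74.4167

Field F=5, N=13: +5·20° lon, +13·10° lat → SW at lon -80°, lat 40°.
Square 2, 7: +2·2° lon, +7·1° lat → SW at lon -76°, lat 47°.
Subsquare s=18, g=6: +18·0.0833333° lon, +6·0.0416667° lat → SW at lon -74.5°, lat 47.25°.
Cell spans 0.0833333° lon × 0.0416667° lat.
west -74.5000, east -74.4167.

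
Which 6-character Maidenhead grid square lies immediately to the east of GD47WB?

GD47xb

Longitude subsquare w = 22; +1 → 23 = x.
The latitude characters are unchanged.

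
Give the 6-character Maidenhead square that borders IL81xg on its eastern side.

IL91ag

Longitude subsquare x = 23; +1 → 24, wraps to 0 = a, carry into square.
Longitude square 8; +1 → 9.
The latitude characters are unchanged.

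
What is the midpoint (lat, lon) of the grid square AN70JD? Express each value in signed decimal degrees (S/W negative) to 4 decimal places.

40.1458, -165.2083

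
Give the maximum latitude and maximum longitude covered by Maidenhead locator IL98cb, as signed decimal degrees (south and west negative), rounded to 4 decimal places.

Field I=8, L=11: +8·20° lon, +11·10° lat → SW at lon -20°, lat 20°.
Square 9, 8: +9·2° lon, +8·1° lat → SW at lon -2°, lat 28°.
Subsquare c=2, b=1: +2·0.0833333° lon, +1·0.0416667° lat → SW at lon -1.83333°, lat 28.0417°.
Cell spans 0.0833333° lon × 0.0416667° lat. NE corner is SW corner plus one full cell.
latitude 28.0833, longitude -1.7500.

28.0833, -1.7500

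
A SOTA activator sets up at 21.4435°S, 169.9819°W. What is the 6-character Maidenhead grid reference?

Offset from 180°W / 90°S: lon 10.0181°, lat 68.5565°.
Field: lon ⌊10.0181/20⌋ = 0 → A; lat ⌊68.5565/10⌋ = 6 → G.
Square: lon ⌊10.0181/2⌋ = 5; lat ⌊8.5565/1⌋ = 8.
Subsquare: lon ⌊0.0181/0.0833333⌋ = 0 → a; lat ⌊0.5565/0.0416667⌋ = 13 → n.

AG58an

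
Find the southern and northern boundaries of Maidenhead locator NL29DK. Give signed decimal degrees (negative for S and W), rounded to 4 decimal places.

29.4167, 29.4583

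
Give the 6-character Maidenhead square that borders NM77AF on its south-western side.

NM67xe

Longitude subsquare a = 0; −1 → -1, wraps to 23 = x, carry into square.
Longitude square 7; −1 → 6.
Latitude subsquare f = 5; −1 → 4 = e.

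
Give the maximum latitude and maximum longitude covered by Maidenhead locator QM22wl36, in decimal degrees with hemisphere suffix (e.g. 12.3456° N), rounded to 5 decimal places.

Field Q=16, M=12: +16·20° lon, +12·10° lat → SW at lon 140°, lat 30°.
Square 2, 2: +2·2° lon, +2·1° lat → SW at lon 144°, lat 32°.
Subsquare w=22, l=11: +22·0.0833333° lon, +11·0.0416667° lat → SW at lon 145.833°, lat 32.4583°.
Extended square 3, 6: +3·0.00833333° lon, +6·0.00416667° lat → SW at lon 145.858°, lat 32.4833°.
Cell spans 0.00833333° lon × 0.00416667° lat. NE corner is SW corner plus one full cell.
latitude 32.48750° N, longitude 145.86667° E.

32.48750° N, 145.86667° E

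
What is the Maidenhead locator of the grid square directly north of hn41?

Latitude square 1; +1 → 2.
The longitude characters are unchanged.

HN42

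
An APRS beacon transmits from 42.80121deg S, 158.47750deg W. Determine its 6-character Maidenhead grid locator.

Add 180° to longitude and 90° to latitude: 21.5225, 47.1988.
Field (20°×10°, letters A–R): lon ⌊21.5225/20⌋ = 1 → B; lat ⌊47.1988/10⌋ = 4 → E.
Square (2°×1°, digits 0–9): lon ⌊1.5225/2⌋ = 0; lat ⌊7.1988/1⌋ = 7.
Subsquare (5′×2.5′, letters a–x): lon ⌊1.5225/0.0833333⌋ = 18 → s; lat ⌊0.1988/0.0416667⌋ = 4 → e.

BE07se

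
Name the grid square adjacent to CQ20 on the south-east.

CP39

Longitude square 2; +1 → 3.
Latitude square 0; −1 → -1, wraps to 9, carry into field.
Latitude field Q = 16; −1 → 15 = P.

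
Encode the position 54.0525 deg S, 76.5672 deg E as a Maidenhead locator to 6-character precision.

MD85gw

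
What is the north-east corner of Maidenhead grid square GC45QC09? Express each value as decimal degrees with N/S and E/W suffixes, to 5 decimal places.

Field G=6, C=2: +6·20° lon, +2·10° lat → SW at lon -60°, lat -70°.
Square 4, 5: +4·2° lon, +5·1° lat → SW at lon -52°, lat -65°.
Subsquare q=16, c=2: +16·0.0833333° lon, +2·0.0416667° lat → SW at lon -50.6667°, lat -64.9167°.
Extended square 0, 9: +0·0.00833333° lon, +9·0.00416667° lat → SW at lon -50.6667°, lat -64.8792°.
Cell spans 0.00833333° lon × 0.00416667° lat. NE corner is SW corner plus one full cell.
latitude 64.87500° S, longitude 50.65833° W.

64.87500° S, 50.65833° W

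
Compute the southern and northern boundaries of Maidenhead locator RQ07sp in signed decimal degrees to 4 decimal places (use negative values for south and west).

Field R=17, Q=16: +17·20° lon, +16·10° lat → SW at lon 160°, lat 70°.
Square 0, 7: +0·2° lon, +7·1° lat → SW at lon 160°, lat 77°.
Subsquare s=18, p=15: +18·0.0833333° lon, +15·0.0416667° lat → SW at lon 161.5°, lat 77.625°.
Cell spans 0.0833333° lon × 0.0416667° lat.
south 77.6250, north 77.6667.

77.6250, 77.6667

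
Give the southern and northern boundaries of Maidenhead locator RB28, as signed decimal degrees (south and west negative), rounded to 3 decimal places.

-72.000, -71.000

Field R=17, B=1: +17·20° lon, +1·10° lat → SW at lon 160°, lat -80°.
Square 2, 8: +2·2° lon, +8·1° lat → SW at lon 164°, lat -72°.
Cell spans 2° lon × 1° lat.
south -72.000, north -71.000.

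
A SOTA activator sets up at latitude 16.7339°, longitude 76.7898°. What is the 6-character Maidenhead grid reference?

Offset from 180°W / 90°S: lon 256.7898°, lat 106.7339°.
Field: 256.7898/20 → 12 → M, 106.7339/10 → 10 → K; chars MK.
Square: 16.7898/2 → 8, 6.7339/1 → 6; chars 86.
Subsquare: 0.7898/0.0833333 → 9 → j, 0.7339/0.0416667 → 17 → r; chars jr.

MK86jr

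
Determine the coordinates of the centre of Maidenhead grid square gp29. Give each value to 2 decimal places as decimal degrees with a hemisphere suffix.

Field G=6, P=15: +6·20° lon, +15·10° lat → SW at lon -60°, lat 60°.
Square 2, 9: +2·2° lon, +9·1° lat → SW at lon -56°, lat 69°.
Cell spans 2° lon × 1° lat. Centre is SW corner plus half of each.
latitude 69.50° N, longitude 55.00° W.

69.50° N, 55.00° W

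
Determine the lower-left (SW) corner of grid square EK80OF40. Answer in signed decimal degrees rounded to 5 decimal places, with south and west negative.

Field E=4, K=10: +4·20° lon, +10·10° lat → SW at lon -100°, lat 10°.
Square 8, 0: +8·2° lon, +0·1° lat → SW at lon -84°, lat 10°.
Subsquare o=14, f=5: +14·0.0833333° lon, +5·0.0416667° lat → SW at lon -82.8333°, lat 10.2083°.
Extended square 4, 0: +4·0.00833333° lon, +0·0.00416667° lat → SW at lon -82.8°, lat 10.2083°.
latitude 10.20833, longitude -82.80000.

10.20833, -82.80000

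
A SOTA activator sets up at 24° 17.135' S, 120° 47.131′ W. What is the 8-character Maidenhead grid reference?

CG95or51

Shift to the Maidenhead origin (180°W, 90°S): lon 59.21448, lat 65.71442.
Field (20°×10°, letters A–R): lon ⌊59.21448/20⌋ = 2 → C; lat ⌊65.71442/10⌋ = 6 → G.
Square (2°×1°, digits 0–9): lon ⌊19.21448/2⌋ = 9; lat ⌊5.71442/1⌋ = 5.
Subsquare (5′×2.5′, letters a–x): lon ⌊1.21448/0.0833333⌋ = 14 → o; lat ⌊0.71442/0.0416667⌋ = 17 → r.
Extended square (30″×15″, digits 0–9): lon ⌊0.04782/0.00833333⌋ = 5; lat ⌊0.00608/0.00416667⌋ = 1.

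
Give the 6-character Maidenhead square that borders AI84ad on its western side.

AI74xd

Longitude subsquare a = 0; −1 → -1, wraps to 23 = x, carry into square.
Longitude square 8; −1 → 7.
The latitude characters are unchanged.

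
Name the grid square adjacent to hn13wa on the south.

HN12wx

Latitude subsquare a = 0; −1 → -1, wraps to 23 = x, carry into square.
Latitude square 3; −1 → 2.
The longitude characters are unchanged.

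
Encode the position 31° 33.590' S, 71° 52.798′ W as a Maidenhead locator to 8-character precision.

FF48bk45

Add 180° to longitude and 90° to latitude: 108.12003, 58.44017.
Field: lon ⌊108.12003/20⌋ = 5 → F; lat ⌊58.44017/10⌋ = 5 → F.
Square: lon ⌊8.12003/2⌋ = 4; lat ⌊8.44017/1⌋ = 8.
Subsquare: lon ⌊0.12003/0.0833333⌋ = 1 → b; lat ⌊0.44017/0.0416667⌋ = 10 → k.
Extended square: lon ⌊0.03670/0.00833333⌋ = 4; lat ⌊0.02350/0.00416667⌋ = 5.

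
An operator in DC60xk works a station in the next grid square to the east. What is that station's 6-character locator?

Longitude subsquare x = 23; +1 → 24, wraps to 0 = a, carry into square.
Longitude square 6; +1 → 7.
The latitude characters are unchanged.

DC70ak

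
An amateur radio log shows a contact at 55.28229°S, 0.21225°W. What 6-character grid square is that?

ID94vr

Offset from 180°W / 90°S: lon 179.7877°, lat 34.7177°.
Field (20°×10°, letters A–R): lon ⌊179.7877/20⌋ = 8 → I; lat ⌊34.7177/10⌋ = 3 → D.
Square (2°×1°, digits 0–9): lon ⌊19.7877/2⌋ = 9; lat ⌊4.7177/1⌋ = 4.
Subsquare (5′×2.5′, letters a–x): lon ⌊1.7877/0.0833333⌋ = 21 → v; lat ⌊0.7177/0.0416667⌋ = 17 → r.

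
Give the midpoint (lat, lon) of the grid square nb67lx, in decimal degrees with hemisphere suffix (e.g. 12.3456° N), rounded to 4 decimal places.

Field N=13, B=1: +13·20° lon, +1·10° lat → SW at lon 80°, lat -80°.
Square 6, 7: +6·2° lon, +7·1° lat → SW at lon 92°, lat -73°.
Subsquare l=11, x=23: +11·0.0833333° lon, +23·0.0416667° lat → SW at lon 92.9167°, lat -72.0417°.
Cell spans 0.0833333° lon × 0.0416667° lat. Centre is SW corner plus half of each.
latitude 72.0208° S, longitude 92.9583° E.

72.0208° S, 92.9583° E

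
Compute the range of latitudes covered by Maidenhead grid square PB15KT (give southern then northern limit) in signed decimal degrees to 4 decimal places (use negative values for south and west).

Field P=15, B=1: +15·20° lon, +1·10° lat → SW at lon 120°, lat -80°.
Square 1, 5: +1·2° lon, +5·1° lat → SW at lon 122°, lat -75°.
Subsquare k=10, t=19: +10·0.0833333° lon, +19·0.0416667° lat → SW at lon 122.833°, lat -74.2083°.
Cell spans 0.0833333° lon × 0.0416667° lat.
south -74.2083, north -74.1667.

-74.2083, -74.1667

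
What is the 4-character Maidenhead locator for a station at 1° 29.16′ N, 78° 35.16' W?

Add 180° to longitude and 90° to latitude: 101.41, 91.49.
Field (20°×10°, letters A–R): 101.41/20 → 5 → F, 91.49/10 → 9 → J; chars FJ.
Square (2°×1°, digits 0–9): 1.41/2 → 0, 1.49/1 → 1; chars 01.

FJ01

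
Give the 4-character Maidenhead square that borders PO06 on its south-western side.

Longitude square 0; −1 → -1, wraps to 9, carry into field.
Longitude field P = 15; −1 → 14 = O.
Latitude square 6; −1 → 5.

OO95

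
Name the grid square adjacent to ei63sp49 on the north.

EI63sq40

Latitude extended square 9; +1 → 10, wraps to 0, carry into subsquare.
Latitude subsquare p = 15; +1 → 16 = q.
The longitude characters are unchanged.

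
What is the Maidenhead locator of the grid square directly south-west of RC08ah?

QC98xg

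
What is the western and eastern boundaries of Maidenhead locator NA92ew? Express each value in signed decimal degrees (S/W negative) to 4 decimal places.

Field N=13, A=0: +13·20° lon, +0·10° lat → SW at lon 80°, lat -90°.
Square 9, 2: +9·2° lon, +2·1° lat → SW at lon 98°, lat -88°.
Subsquare e=4, w=22: +4·0.0833333° lon, +22·0.0416667° lat → SW at lon 98.3333°, lat -87.0833°.
Cell spans 0.0833333° lon × 0.0416667° lat.
west 98.3333, east 98.4167.

98.3333, 98.4167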